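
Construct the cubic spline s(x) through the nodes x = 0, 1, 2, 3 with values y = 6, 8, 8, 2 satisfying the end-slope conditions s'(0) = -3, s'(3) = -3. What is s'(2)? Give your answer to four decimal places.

-4.6000

With σ_i denoting the second derivative at x_i, h_i = 1, 1, 1, and Δ_i = (y_(i+1) − y_i)/h_i = 2, 0, -6:
  1·σ_0 + 4·σ_1 + 1·σ_2 = 6(Δ_1 - Δ_0) = -12
  1·σ_1 + 4·σ_2 + 1·σ_3 = 6(Δ_2 - Δ_1) = -36
Clamped end conditions give two more equations: 2h_0·σ_0 + h_0·σ_1 = 6(Δ_0 - s'(0)) = 30 and h_2·σ_2 + 2h_2·σ_3 = 6(s'(3) - Δ_2) = 18.
Forward elimination and back-substitution give σ_0 = 86/5, σ_1 = -22/5, σ_2 = -58/5, σ_3 = 74/5.
On [2, 3], s'(x) = b_2 + 2c_2·(x - 2) + 3d_2·(x - 2)² with b_2 = Δ_2 - h_2(2σ_2 + σ_3)/6 = -23/5, c_2 = σ_2/2 = -29/5, d_2 = (σ_3 - σ_2)/(6h_2) = 22/5. So s'(2) = -23/5.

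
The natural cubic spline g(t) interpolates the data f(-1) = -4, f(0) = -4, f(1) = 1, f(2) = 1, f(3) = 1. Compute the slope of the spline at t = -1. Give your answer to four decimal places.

-1.6964

Let M_i = g''(x_i). Step sizes h_i = 1, 1, 1, 1; slopes of the chords Δ_i = (y_(i+1) - y_i)/h_i = 0, 5, 0, 0.
  1·M_0 + 4·M_1 + 1·M_2 = 6(Δ_1 - Δ_0) = 30
  1·M_1 + 4·M_2 + 1·M_3 = 6(Δ_2 - Δ_1) = -30
  1·M_2 + 4·M_3 + 1·M_4 = 6(Δ_3 - Δ_2) = 0
Natural end conditions: M_0 = M_4 = 0.
Solving: M_0 = 0, M_1 = 285/28, M_2 = -75/7, M_3 = 75/28, M_4 = 0.
On [-1, 0], g'(t) = b_0 + 2c_0·(t + 1) + 3d_0·(t + 1)² with b_0 = Δ_0 - h_0(2M_0 + M_1)/6 = -95/56, c_0 = M_0/2 = 0, d_0 = (M_1 - M_0)/(6h_0) = 95/56. So g'(-1) = -95/56.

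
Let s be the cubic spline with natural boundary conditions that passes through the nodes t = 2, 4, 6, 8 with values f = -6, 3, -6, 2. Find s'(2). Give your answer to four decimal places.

Write σ_i for s''(x_i). With h_i = 2, 2, 2 and divided differences Δ_i = 9/2, -9/2, 4, the continuity of s' gives the tridiagonal system
  2·σ_0 + 8·σ_1 + 2·σ_2 = 6(Δ_1 - Δ_0) = -54
  2·σ_1 + 8·σ_2 + 2·σ_3 = 6(Δ_2 - Δ_1) = 51
Natural end conditions: σ_0 = σ_3 = 0.
Forward elimination and back-substitution give σ_0 = 0, σ_1 = -89/10, σ_2 = 43/5, σ_3 = 0.
On [2, 4], s'(t) = b_0 + 2c_0·(t - 2) + 3d_0·(t - 2)² with b_0 = Δ_0 - h_0(2σ_0 + σ_1)/6 = 112/15, c_0 = σ_0/2 = 0, d_0 = (σ_1 - σ_0)/(6h_0) = -89/120. So s'(2) = 112/15.

7.4667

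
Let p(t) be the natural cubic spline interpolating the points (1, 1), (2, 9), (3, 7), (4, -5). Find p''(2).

Write M_i for p''(x_i). With h_i = 1, 1, 1 and divided differences Δ_i = 8, -2, -12, the continuity of p' gives the tridiagonal system
  1·M_0 + 4·M_1 + 1·M_2 = 6(Δ_1 - Δ_0) = -60
  1·M_1 + 4·M_2 + 1·M_3 = 6(Δ_2 - Δ_1) = -60
Natural end conditions: M_0 = M_3 = 0.
Hence M_0 = 0, M_1 = -12, M_2 = -12, M_3 = 0.

-12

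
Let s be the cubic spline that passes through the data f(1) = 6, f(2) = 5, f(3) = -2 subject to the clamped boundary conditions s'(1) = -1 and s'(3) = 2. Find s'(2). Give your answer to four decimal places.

Write M_i for s''(x_i). With h_i = 1, 1 and divided differences Δ_i = -1, -7, the continuity of s' gives the tridiagonal system
  1·M_0 + 4·M_1 + 1·M_2 = 6(Δ_1 - Δ_0) = -36
Clamped end conditions give two more equations: 2h_0·M_0 + h_0·M_1 = 6(Δ_0 - s'(1)) = 0 and h_1·M_1 + 2h_1·M_2 = 6(s'(3) - Δ_1) = 54.
Hence M_0 = 21/2, M_1 = -21, M_2 = 75/2.
On [2, 3], s'(t) = b_1 + 2c_1·(t - 2) + 3d_1·(t - 2)² with b_1 = Δ_1 - h_1(2M_1 + M_2)/6 = -25/4, c_1 = M_1/2 = -21/2, d_1 = (M_2 - M_1)/(6h_1) = 39/4. So s'(2) = -25/4.

-6.2500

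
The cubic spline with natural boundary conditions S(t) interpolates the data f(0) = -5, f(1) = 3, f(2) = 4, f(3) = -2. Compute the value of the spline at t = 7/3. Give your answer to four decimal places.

Write M_i for S''(x_i). With h_i = 1, 1, 1 and divided differences Δ_i = 8, 1, -6, the continuity of S' gives the tridiagonal system
  1·M_0 + 4·M_1 + 1·M_2 = 6(Δ_1 - Δ_0) = -42
  1·M_1 + 4·M_2 + 1·M_3 = 6(Δ_2 - Δ_1) = -42
Natural end conditions: M_0 = M_3 = 0.
Solving: M_0 = 0, M_1 = -42/5, M_2 = -42/5, M_3 = 0.
On [2, 3], S(t) = 4 - 16/5·(t - 2) - 21/5·(t - 2)² + 7/5·(t - 2)³.
With (t - 2) = 1/3: S(7/3) = 68/27.

2.5185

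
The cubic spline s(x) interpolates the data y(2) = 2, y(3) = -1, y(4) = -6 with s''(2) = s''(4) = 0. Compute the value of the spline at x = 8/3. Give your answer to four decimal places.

Write M_i for s''(x_i). With h_i = 1, 1 and divided differences Δ_i = -3, -5, the continuity of s' gives the tridiagonal system
  1·M_0 + 4·M_1 + 1·M_2 = 6(Δ_1 - Δ_0) = -12
Natural end conditions: M_0 = M_2 = 0.
Solving the tridiagonal system: M_0 = 0, M_1 = -3, M_2 = 0.
On [2, 3], s(x) = 2 - 5/2·(x - 2) + 0·(x - 2)² - 1/2·(x - 2)³.
With (x - 2) = 2/3: s(8/3) = 5/27.

0.1852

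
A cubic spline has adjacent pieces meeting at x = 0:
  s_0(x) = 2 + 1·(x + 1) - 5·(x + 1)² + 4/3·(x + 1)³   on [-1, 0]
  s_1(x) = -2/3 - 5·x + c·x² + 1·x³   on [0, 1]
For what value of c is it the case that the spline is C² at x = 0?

-1

s_0''(x) = -10 + 8·(x + 1), so s_0''(0) = -2. On the right, s_1''(0) = 2c, so c = -1.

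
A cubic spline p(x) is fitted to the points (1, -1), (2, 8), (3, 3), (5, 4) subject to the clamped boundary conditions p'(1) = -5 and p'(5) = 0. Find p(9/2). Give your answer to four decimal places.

Put σ_i = p'' at the i-th knot. Here h = (1, 1, 2) and Δ = (9, -5, 1/2), so the interior equations h_(i-1)·σ_(i-1) + 2(h_(i-1)+h_i)·σ_i + h_i·σ_(i+1) = 6(Δ_i − Δ_(i-1)) read
  1·σ_0 + 4·σ_1 + 1·σ_2 = 6(Δ_1 - Δ_0) = -84
  1·σ_1 + 6·σ_2 + 2·σ_3 = 6(Δ_2 - Δ_1) = 33
Clamped end conditions give two more equations: 2h_0·σ_0 + h_0·σ_1 = 6(Δ_0 - p'(1)) = 84 and h_2·σ_2 + 2h_2·σ_3 = 6(p'(5) - Δ_2) = -3.
Forward elimination and back-substitution give σ_0 = 1367/22, σ_1 = -443/11, σ_2 = 329/22, σ_3 = -181/22.
On [3, 5], p(x) = 3 - 74/11·(x - 3) + 329/44·(x - 3)² - 85/44·(x - 3)³.
With (x - 3) = 3/2: p(9/2) = 1131/352.

3.2131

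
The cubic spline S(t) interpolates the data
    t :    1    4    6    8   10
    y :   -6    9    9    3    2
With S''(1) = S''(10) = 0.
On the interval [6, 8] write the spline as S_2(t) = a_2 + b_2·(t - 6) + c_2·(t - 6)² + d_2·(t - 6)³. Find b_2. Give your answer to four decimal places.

With σ_i denoting the second derivative at x_i, h_i = 3, 2, 2, 2, and Δ_i = (y_(i+1) − y_i)/h_i = 5, 0, -3, -1/2:
  3·σ_0 + 10·σ_1 + 2·σ_2 = 6(Δ_1 - Δ_0) = -30
  2·σ_1 + 8·σ_2 + 2·σ_3 = 6(Δ_2 - Δ_1) = -18
  2·σ_2 + 8·σ_3 + 2·σ_4 = 6(Δ_3 - Δ_2) = 15
Natural end conditions: σ_0 = σ_4 = 0.
Hence σ_0 = 0, σ_1 = -363/142, σ_2 = -315/142, σ_3 = 345/142, σ_4 = 0.
On [6, 8], with S_2(t) = a_2 + b_2·(t - 6) + c_2·(t - 6)² + d_2·(t - 6)³: c_2 = σ_2/2 = -315/284, d_2 = (σ_3 - σ_2)/(6h_2) = 55/142, b_2 = Δ_2 - h_2(2σ_2 + σ_3)/6 = -331/142.

-2.3310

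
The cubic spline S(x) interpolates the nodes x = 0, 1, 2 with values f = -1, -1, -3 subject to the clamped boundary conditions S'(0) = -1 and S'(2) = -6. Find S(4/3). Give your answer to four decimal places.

-1.0370

With M_i denoting the second derivative at x_i, h_i = 1, 1, and Δ_i = (y_(i+1) − y_i)/h_i = 0, -2:
  1·M_0 + 4·M_1 + 1·M_2 = 6(Δ_1 - Δ_0) = -12
Clamped end conditions give two more equations: 2h_0·M_0 + h_0·M_1 = 6(Δ_0 - S'(0)) = 6 and h_1·M_1 + 2h_1·M_2 = 6(S'(2) - Δ_1) = -24.
Forward elimination and back-substitution give M_0 = 7/2, M_1 = -1, M_2 = -23/2.
On [1, 2], S(x) = -1 + 1/4·(x - 1) - 1/2·(x - 1)² - 7/4·(x - 1)³.
With (x - 1) = 1/3: S(4/3) = -28/27.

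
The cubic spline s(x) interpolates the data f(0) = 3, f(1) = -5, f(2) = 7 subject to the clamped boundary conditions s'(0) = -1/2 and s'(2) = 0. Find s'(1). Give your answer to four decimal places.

3.1250

Write σ_i for s''(x_i). With h_i = 1, 1 and divided differences Δ_i = -8, 12, the continuity of s' gives the tridiagonal system
  1·σ_0 + 4·σ_1 + 1·σ_2 = 6(Δ_1 - Δ_0) = 120
Clamped end conditions give two more equations: 2h_0·σ_0 + h_0·σ_1 = 6(Δ_0 - s'(0)) = -45 and h_1·σ_1 + 2h_1·σ_2 = 6(s'(2) - Δ_1) = -72.
Hence σ_0 = -209/4, σ_1 = 119/2, σ_2 = -263/4.
On [1, 2], s'(x) = b_1 + 2c_1·(x - 1) + 3d_1·(x - 1)² with b_1 = Δ_1 - h_1(2σ_1 + σ_2)/6 = 25/8, c_1 = σ_1/2 = 119/4, d_1 = (σ_2 - σ_1)/(6h_1) = -167/8. So s'(1) = 25/8.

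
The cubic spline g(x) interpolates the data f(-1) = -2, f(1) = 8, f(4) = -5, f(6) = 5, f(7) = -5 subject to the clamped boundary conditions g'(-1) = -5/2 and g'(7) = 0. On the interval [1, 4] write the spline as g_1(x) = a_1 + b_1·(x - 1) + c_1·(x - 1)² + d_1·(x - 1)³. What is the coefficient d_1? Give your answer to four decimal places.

1.6110

Put M_i = g'' at the i-th knot. Here h = (2, 3, 2, 1) and Δ = (5, -13/3, 5, -10), so the interior equations h_(i-1)·M_(i-1) + 2(h_(i-1)+h_i)·M_i + h_i·M_(i+1) = 6(Δ_i − Δ_(i-1)) read
  2·M_0 + 10·M_1 + 3·M_2 = 6(Δ_1 - Δ_0) = -56
  3·M_1 + 10·M_2 + 2·M_3 = 6(Δ_2 - Δ_1) = 56
  2·M_2 + 6·M_3 + 1·M_4 = 6(Δ_3 - Δ_2) = -90
Clamped end conditions give two more equations: 2h_0·M_0 + h_0·M_1 = 6(Δ_0 - g'(-1)) = 45 and h_3·M_3 + 2h_3·M_4 = 6(g'(7) - Δ_3) = 60.
Forward elimination and back-substitution give M_0 = 6605/364, M_1 = -1255/91, M_2 = 8303/546, M_3 = -7466/273, M_4 = 11923/273.
On [1, 4], with g_1(x) = a_1 + b_1·(x - 1) + c_1·(x - 1)² + d_1·(x - 1)³: c_1 = M_1/2 = -1255/182, d_1 = (M_2 - M_1)/(6h_1) = 15833/9828, b_1 = Δ_1 - h_1(2M_1 + M_2)/6 = 675/364.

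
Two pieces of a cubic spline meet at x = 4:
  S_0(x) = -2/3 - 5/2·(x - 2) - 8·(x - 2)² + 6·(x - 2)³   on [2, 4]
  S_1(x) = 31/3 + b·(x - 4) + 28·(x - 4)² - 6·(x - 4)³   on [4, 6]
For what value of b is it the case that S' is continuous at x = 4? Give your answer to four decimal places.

S_0'(x) = -5/2 - 16·(x - 2) + 18·(x - 2)², so S_0'(4) = 75/2. On the right, S_1'(4) = b, so b = 75/2.

37.5000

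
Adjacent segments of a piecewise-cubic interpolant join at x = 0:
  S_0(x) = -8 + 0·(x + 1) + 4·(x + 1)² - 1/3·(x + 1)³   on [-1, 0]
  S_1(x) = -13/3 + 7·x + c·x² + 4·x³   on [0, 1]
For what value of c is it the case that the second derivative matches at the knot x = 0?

S_0''(x) = 8 - 2·(x + 1), so S_0''(0) = 6. On the right, S_1''(0) = 2c, so c = 3.

3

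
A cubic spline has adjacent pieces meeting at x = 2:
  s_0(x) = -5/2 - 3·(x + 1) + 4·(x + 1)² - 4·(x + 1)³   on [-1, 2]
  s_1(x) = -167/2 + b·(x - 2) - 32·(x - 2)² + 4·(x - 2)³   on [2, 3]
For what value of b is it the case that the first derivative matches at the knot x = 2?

s_0'(x) = -3 + 8·(x + 1) - 12·(x + 1)², so s_0'(2) = -87. On the right, s_1'(2) = b, so b = -87.

-87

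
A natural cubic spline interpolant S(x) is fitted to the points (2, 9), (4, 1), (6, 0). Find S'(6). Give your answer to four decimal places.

0.3750

Let m_i = S''(x_i). Step sizes h_i = 2, 2; slopes of the chords Δ_i = (y_(i+1) - y_i)/h_i = -4, -1/2.
  2·m_0 + 8·m_1 + 2·m_2 = 6(Δ_1 - Δ_0) = 21
Natural end conditions: m_0 = m_2 = 0.
Forward elimination and back-substitution give m_0 = 0, m_1 = 21/8, m_2 = 0.
On [4, 6], S'(x) = b_1 + 2c_1·(x - 4) + 3d_1·(x - 4)² with b_1 = Δ_1 - h_1(2m_1 + m_2)/6 = -9/4, c_1 = m_1/2 = 21/16, d_1 = (m_2 - m_1)/(6h_1) = -7/32. So S'(6) = 3/8.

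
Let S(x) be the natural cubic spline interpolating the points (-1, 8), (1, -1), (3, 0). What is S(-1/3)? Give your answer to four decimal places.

With m_i denoting the second derivative at x_i, h_i = 2, 2, and Δ_i = (y_(i+1) − y_i)/h_i = -9/2, 1/2:
  2·m_0 + 8·m_1 + 2·m_2 = 6(Δ_1 - Δ_0) = 30
Natural end conditions: m_0 = m_2 = 0.
Hence m_0 = 0, m_1 = 15/4, m_2 = 0.
On [-1, 1], S(x) = 8 - 23/4·(x + 1) + 0·(x + 1)² + 5/16·(x + 1)³.
With (x + 1) = 2/3: S(-1/3) = 115/27.

4.2593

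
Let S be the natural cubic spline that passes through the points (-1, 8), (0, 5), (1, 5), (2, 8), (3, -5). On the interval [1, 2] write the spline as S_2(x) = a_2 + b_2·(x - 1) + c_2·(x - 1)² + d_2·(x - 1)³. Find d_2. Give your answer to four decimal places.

-6.2321

Write M_i for S''(x_i). With h_i = 1, 1, 1, 1 and divided differences Δ_i = -3, 0, 3, -13, the continuity of S' gives the tridiagonal system
  1·M_0 + 4·M_1 + 1·M_2 = 6(Δ_1 - Δ_0) = 18
  1·M_1 + 4·M_2 + 1·M_3 = 6(Δ_2 - Δ_1) = 18
  1·M_2 + 4·M_3 + 1·M_4 = 6(Δ_3 - Δ_2) = -96
Natural end conditions: M_0 = M_4 = 0.
Hence M_0 = 0, M_1 = 51/28, M_2 = 75/7, M_3 = -747/28, M_4 = 0.
On [1, 2], with S_2(x) = a_2 + b_2·(x - 1) + c_2·(x - 1)² + d_2·(x - 1)³: c_2 = M_2/2 = 75/14, d_2 = (M_3 - M_2)/(6h_2) = -349/56, b_2 = Δ_2 - h_2(2M_2 + M_3)/6 = 31/8.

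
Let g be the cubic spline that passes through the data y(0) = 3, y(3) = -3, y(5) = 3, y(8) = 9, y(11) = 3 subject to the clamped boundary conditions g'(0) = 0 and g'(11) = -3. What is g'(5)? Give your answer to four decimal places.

Write σ_i for g''(x_i). With h_i = 3, 2, 3, 3 and divided differences Δ_i = -2, 3, 2, -2, the continuity of g' gives the tridiagonal system
  3·σ_0 + 10·σ_1 + 2·σ_2 = 6(Δ_1 - Δ_0) = 30
  2·σ_1 + 10·σ_2 + 3·σ_3 = 6(Δ_2 - Δ_1) = -6
  3·σ_2 + 12·σ_3 + 3·σ_4 = 6(Δ_3 - Δ_2) = -24
Clamped end conditions give two more equations: 2h_0·σ_0 + h_0·σ_1 = 6(Δ_0 - g'(0)) = -12 and h_3·σ_3 + 2h_3·σ_4 = 6(g'(11) - Δ_3) = -6.
Solving the tridiagonal system: σ_0 = -182/43, σ_1 = 192/43, σ_2 = -42/43, σ_3 = -74/43, σ_4 = -6/43.
On [5, 8], g'(x) = b_2 + 2c_2·(x - 5) + 3d_2·(x - 5)² with b_2 = Δ_2 - h_2(2σ_2 + σ_3)/6 = 165/43, c_2 = σ_2/2 = -21/43, d_2 = (σ_3 - σ_2)/(6h_2) = -16/387. So g'(5) = 165/43.

3.8372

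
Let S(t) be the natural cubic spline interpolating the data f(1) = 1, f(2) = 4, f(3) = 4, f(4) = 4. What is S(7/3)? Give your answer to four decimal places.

With m_i denoting the second derivative at x_i, h_i = 1, 1, 1, and Δ_i = (y_(i+1) − y_i)/h_i = 3, 0, 0:
  1·m_0 + 4·m_1 + 1·m_2 = 6(Δ_1 - Δ_0) = -18
  1·m_1 + 4·m_2 + 1·m_3 = 6(Δ_2 - Δ_1) = 0
Natural end conditions: m_0 = m_3 = 0.
Hence m_0 = 0, m_1 = -24/5, m_2 = 6/5, m_3 = 0.
On [2, 3], S(t) = 4 + 7/5·(t - 2) - 12/5·(t - 2)² + 1·(t - 2)³.
With (t - 2) = 1/3: S(7/3) = 572/135.

4.2370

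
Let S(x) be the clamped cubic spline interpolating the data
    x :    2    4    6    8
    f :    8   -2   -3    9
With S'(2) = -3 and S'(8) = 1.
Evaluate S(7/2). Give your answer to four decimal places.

Let M_i = S''(x_i). Step sizes h_i = 2, 2, 2; slopes of the chords Δ_i = (y_(i+1) - y_i)/h_i = -5, -1/2, 6.
  2·M_0 + 8·M_1 + 2·M_2 = 6(Δ_1 - Δ_0) = 27
  2·M_1 + 8·M_2 + 2·M_3 = 6(Δ_2 - Δ_1) = 39
Clamped end conditions give two more equations: 2h_0·M_0 + h_0·M_1 = 6(Δ_0 - S'(2)) = -12 and h_2·M_2 + 2h_2·M_3 = 6(S'(8) - Δ_2) = -30.
Solving: M_0 = -131/30, M_1 = 41/15, M_2 = 104/15, M_3 = -329/30.
On [2, 4], S(x) = 8 - 3·(x - 2) - 131/60·(x - 2)² + 71/120·(x - 2)³.
With (x - 2) = 3/2: S(7/2) = 187/320.

0.5844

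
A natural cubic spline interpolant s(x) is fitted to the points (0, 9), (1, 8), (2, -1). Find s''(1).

With σ_i denoting the second derivative at x_i, h_i = 1, 1, and Δ_i = (y_(i+1) − y_i)/h_i = -1, -9:
  1·σ_0 + 4·σ_1 + 1·σ_2 = 6(Δ_1 - Δ_0) = -48
Natural end conditions: σ_0 = σ_2 = 0.
Forward elimination and back-substitution give σ_0 = 0, σ_1 = -12, σ_2 = 0.

-12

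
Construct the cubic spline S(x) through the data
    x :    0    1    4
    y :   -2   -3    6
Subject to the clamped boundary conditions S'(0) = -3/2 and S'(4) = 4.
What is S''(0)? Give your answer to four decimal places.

Write M_i for S''(x_i). With h_i = 1, 3 and divided differences Δ_i = -1, 3, the continuity of S' gives the tridiagonal system
  1·M_0 + 8·M_1 + 3·M_2 = 6(Δ_1 - Δ_0) = 24
Clamped end conditions give two more equations: 2h_0·M_0 + h_0·M_1 = 6(Δ_0 - S'(0)) = 3 and h_1·M_1 + 2h_1·M_2 = 6(S'(4) - Δ_1) = 6.
Solving the tridiagonal system: M_0 = -1/8, M_1 = 13/4, M_2 = -5/8.

-0.1250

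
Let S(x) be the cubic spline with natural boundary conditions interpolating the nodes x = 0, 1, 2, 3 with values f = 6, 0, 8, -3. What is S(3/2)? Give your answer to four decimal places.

4.3750

Let M_i = S''(x_i). Step sizes h_i = 1, 1, 1; slopes of the chords Δ_i = (y_(i+1) - y_i)/h_i = -6, 8, -11.
  1·M_0 + 4·M_1 + 1·M_2 = 6(Δ_1 - Δ_0) = 84
  1·M_1 + 4·M_2 + 1·M_3 = 6(Δ_2 - Δ_1) = -114
Natural end conditions: M_0 = M_3 = 0.
Solving: M_0 = 0, M_1 = 30, M_2 = -36, M_3 = 0.
On [1, 2], S(x) = 0 + 4·(x - 1) + 15·(x - 1)² - 11·(x - 1)³.
With (x - 1) = 1/2: S(3/2) = 35/8.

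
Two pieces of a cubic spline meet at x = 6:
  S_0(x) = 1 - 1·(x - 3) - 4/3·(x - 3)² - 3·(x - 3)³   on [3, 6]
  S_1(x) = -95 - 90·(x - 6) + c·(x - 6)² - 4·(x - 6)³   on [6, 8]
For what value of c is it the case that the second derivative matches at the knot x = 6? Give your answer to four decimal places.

S_0''(x) = -8/3 - 18·(x - 3), so S_0''(6) = -170/3. On the right, S_1''(6) = 2c, so c = -85/3.

-28.3333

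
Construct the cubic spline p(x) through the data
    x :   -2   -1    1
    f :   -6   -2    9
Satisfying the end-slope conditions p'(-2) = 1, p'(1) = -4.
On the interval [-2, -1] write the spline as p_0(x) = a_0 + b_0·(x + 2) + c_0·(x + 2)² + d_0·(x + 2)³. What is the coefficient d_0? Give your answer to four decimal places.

With σ_i denoting the second derivative at x_i, h_i = 1, 2, and Δ_i = (y_(i+1) − y_i)/h_i = 4, 11/2:
  1·σ_0 + 6·σ_1 + 2·σ_2 = 6(Δ_1 - Δ_0) = 9
Clamped end conditions give two more equations: 2h_0·σ_0 + h_0·σ_1 = 6(Δ_0 - p'(-2)) = 18 and h_1·σ_1 + 2h_1·σ_2 = 6(p'(1) - Δ_1) = -57.
Forward elimination and back-substitution give σ_0 = 35/6, σ_1 = 19/3, σ_2 = -209/12.
On [-2, -1], with p_0(x) = a_0 + b_0·(x + 2) + c_0·(x + 2)² + d_0·(x + 2)³: c_0 = σ_0/2 = 35/12, d_0 = (σ_1 - σ_0)/(6h_0) = 1/12, b_0 = Δ_0 - h_0(2σ_0 + σ_1)/6 = 1.

0.0833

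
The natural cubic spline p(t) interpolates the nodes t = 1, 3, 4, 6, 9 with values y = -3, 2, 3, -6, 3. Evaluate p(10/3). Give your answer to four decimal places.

2.7173

Write M_i for p''(x_i). With h_i = 2, 1, 2, 3 and divided differences Δ_i = 5/2, 1, -9/2, 3, the continuity of p' gives the tridiagonal system
  2·M_0 + 6·M_1 + 1·M_2 = 6(Δ_1 - Δ_0) = -9
  1·M_1 + 6·M_2 + 2·M_3 = 6(Δ_2 - Δ_1) = -33
  2·M_2 + 10·M_3 + 3·M_4 = 6(Δ_3 - Δ_2) = 45
Natural end conditions: M_0 = M_4 = 0.
Solving the tridiagonal system: M_0 = 0, M_1 = -42/163, M_2 = -1215/163, M_3 = 1953/326, M_4 = 0.
On [3, 4], p(t) = 2 + 759/326·(t - 3) - 21/163·(t - 3)² - 391/326·(t - 3)³.
With (t - 3) = 1/3: p(10/3) = 11959/4401.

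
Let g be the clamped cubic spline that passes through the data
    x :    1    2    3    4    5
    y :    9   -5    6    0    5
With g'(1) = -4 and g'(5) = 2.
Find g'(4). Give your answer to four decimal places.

Let M_i = g''(x_i). Step sizes h_i = 1, 1, 1, 1; slopes of the chords Δ_i = (y_(i+1) - y_i)/h_i = -14, 11, -6, 5.
  1·M_0 + 4·M_1 + 1·M_2 = 6(Δ_1 - Δ_0) = 150
  1·M_1 + 4·M_2 + 1·M_3 = 6(Δ_2 - Δ_1) = -102
  1·M_2 + 4·M_3 + 1·M_4 = 6(Δ_3 - Δ_2) = 66
Clamped end conditions give two more equations: 2h_0·M_0 + h_0·M_1 = 6(Δ_0 - g'(1)) = -60 and h_3·M_3 + 2h_3·M_4 = 6(g'(5) - Δ_3) = -18.
Solving: M_0 = -63, M_1 = 66, M_2 = -51, M_3 = 36, M_4 = -27.
On [4, 5], g'(x) = b_3 + 2c_3·(x - 4) + 3d_3·(x - 4)² with b_3 = Δ_3 - h_3(2M_3 + M_4)/6 = -5/2, c_3 = M_3/2 = 18, d_3 = (M_4 - M_3)/(6h_3) = -21/2. So g'(4) = -5/2.

-2.5000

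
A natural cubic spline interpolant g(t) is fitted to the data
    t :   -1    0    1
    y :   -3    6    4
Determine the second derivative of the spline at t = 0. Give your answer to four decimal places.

-16.5000

Put M_i = g'' at the i-th knot. Here h = (1, 1) and Δ = (9, -2), so the interior equations h_(i-1)·M_(i-1) + 2(h_(i-1)+h_i)·M_i + h_i·M_(i+1) = 6(Δ_i − Δ_(i-1)) read
  1·M_0 + 4·M_1 + 1·M_2 = 6(Δ_1 - Δ_0) = -66
Natural end conditions: M_0 = M_2 = 0.
Forward elimination and back-substitution give M_0 = 0, M_1 = -33/2, M_2 = 0.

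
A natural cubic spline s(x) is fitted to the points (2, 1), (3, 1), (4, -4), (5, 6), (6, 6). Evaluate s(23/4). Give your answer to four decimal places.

Let M_i = s''(x_i). Step sizes h_i = 1, 1, 1, 1; slopes of the chords Δ_i = (y_(i+1) - y_i)/h_i = 0, -5, 10, 0.
  1·M_0 + 4·M_1 + 1·M_2 = 6(Δ_1 - Δ_0) = -30
  1·M_1 + 4·M_2 + 1·M_3 = 6(Δ_2 - Δ_1) = 90
  1·M_2 + 4·M_3 + 1·M_4 = 6(Δ_3 - Δ_2) = -60
Natural end conditions: M_0 = M_4 = 0.
Solving the tridiagonal system: M_0 = 0, M_1 = -435/28, M_2 = 225/7, M_3 = -645/28, M_4 = 0.
On [5, 6], s(x) = 6 + 215/28·(x - 5) - 645/56·(x - 5)² + 215/56·(x - 5)³.
With (x - 5) = 3/4: s(23/4) = 24729/3584.

6.8998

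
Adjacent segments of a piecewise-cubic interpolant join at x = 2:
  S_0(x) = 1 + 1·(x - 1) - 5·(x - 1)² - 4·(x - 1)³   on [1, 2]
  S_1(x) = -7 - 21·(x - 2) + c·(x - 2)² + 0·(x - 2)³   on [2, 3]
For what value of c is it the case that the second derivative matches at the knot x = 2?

S_0''(x) = -10 - 24·(x - 1), so S_0''(2) = -34. On the right, S_1''(2) = 2c, so c = -17.

-17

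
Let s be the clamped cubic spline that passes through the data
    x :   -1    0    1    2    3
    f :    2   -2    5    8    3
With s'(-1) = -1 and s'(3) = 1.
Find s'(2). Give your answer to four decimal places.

-3.8393

Let M_i = s''(x_i). Step sizes h_i = 1, 1, 1, 1; slopes of the chords Δ_i = (y_(i+1) - y_i)/h_i = -4, 7, 3, -5.
  1·M_0 + 4·M_1 + 1·M_2 = 6(Δ_1 - Δ_0) = 66
  1·M_1 + 4·M_2 + 1·M_3 = 6(Δ_2 - Δ_1) = -24
  1·M_2 + 4·M_3 + 1·M_4 = 6(Δ_3 - Δ_2) = -48
Clamped end conditions give two more equations: 2h_0·M_0 + h_0·M_1 = 6(Δ_0 - s'(-1)) = -18 and h_3·M_3 + 2h_3·M_4 = 6(s'(3) - Δ_3) = 36.
Solving the tridiagonal system: M_0 = -583/28, M_1 = 331/14, M_2 = -31/4, M_3 = -233/14, M_4 = 737/28.
On [2, 3], s'(x) = b_3 + 2c_3·(x - 2) + 3d_3·(x - 2)² with b_3 = Δ_3 - h_3(2M_3 + M_4)/6 = -215/56, c_3 = M_3/2 = -233/28, d_3 = (M_4 - M_3)/(6h_3) = 401/56. So s'(2) = -215/56.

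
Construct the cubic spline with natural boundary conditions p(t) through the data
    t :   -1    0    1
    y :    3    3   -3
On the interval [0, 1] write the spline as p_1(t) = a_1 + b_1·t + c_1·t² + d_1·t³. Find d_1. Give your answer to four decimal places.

Write M_i for p''(x_i). With h_i = 1, 1 and divided differences Δ_i = 0, -6, the continuity of p' gives the tridiagonal system
  1·M_0 + 4·M_1 + 1·M_2 = 6(Δ_1 - Δ_0) = -36
Natural end conditions: M_0 = M_2 = 0.
Solving the tridiagonal system: M_0 = 0, M_1 = -9, M_2 = 0.
On [0, 1], with p_1(t) = a_1 + b_1·t + c_1·t² + d_1·t³: c_1 = M_1/2 = -9/2, d_1 = (M_2 - M_1)/(6h_1) = 3/2, b_1 = Δ_1 - h_1(2M_1 + M_2)/6 = -3.

1.5000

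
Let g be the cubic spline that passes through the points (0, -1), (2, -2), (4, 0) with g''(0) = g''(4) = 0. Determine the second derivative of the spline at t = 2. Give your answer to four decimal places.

1.1250

Put M_i = g'' at the i-th knot. Here h = (2, 2) and Δ = (-1/2, 1), so the interior equations h_(i-1)·M_(i-1) + 2(h_(i-1)+h_i)·M_i + h_i·M_(i+1) = 6(Δ_i − Δ_(i-1)) read
  2·M_0 + 8·M_1 + 2·M_2 = 6(Δ_1 - Δ_0) = 9
Natural end conditions: M_0 = M_2 = 0.
Hence M_0 = 0, M_1 = 9/8, M_2 = 0.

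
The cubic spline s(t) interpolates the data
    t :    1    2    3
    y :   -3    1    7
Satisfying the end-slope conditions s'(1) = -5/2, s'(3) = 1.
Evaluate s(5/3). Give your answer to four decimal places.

-1.3889

Write M_i for s''(x_i). With h_i = 1, 1 and divided differences Δ_i = 4, 6, the continuity of s' gives the tridiagonal system
  1·M_0 + 4·M_1 + 1·M_2 = 6(Δ_1 - Δ_0) = 12
Clamped end conditions give two more equations: 2h_0·M_0 + h_0·M_1 = 6(Δ_0 - s'(1)) = 39 and h_1·M_1 + 2h_1·M_2 = 6(s'(3) - Δ_1) = -30.
Hence M_0 = 73/4, M_1 = 5/2, M_2 = -65/4.
On [1, 2], s(t) = -3 - 5/2·(t - 1) + 73/8·(t - 1)² - 21/8·(t - 1)³.
With (t - 1) = 2/3: s(5/3) = -25/18.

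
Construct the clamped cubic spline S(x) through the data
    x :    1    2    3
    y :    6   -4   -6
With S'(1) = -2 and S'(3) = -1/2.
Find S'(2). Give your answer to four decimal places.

-8.3750

Put m_i = S'' at the i-th knot. Here h = (1, 1) and Δ = (-10, -2), so the interior equations h_(i-1)·m_(i-1) + 2(h_(i-1)+h_i)·m_i + h_i·m_(i+1) = 6(Δ_i − Δ_(i-1)) read
  1·m_0 + 4·m_1 + 1·m_2 = 6(Δ_1 - Δ_0) = 48
Clamped end conditions give two more equations: 2h_0·m_0 + h_0·m_1 = 6(Δ_0 - S'(1)) = -48 and h_1·m_1 + 2h_1·m_2 = 6(S'(3) - Δ_1) = 9.
Forward elimination and back-substitution give m_0 = -141/4, m_1 = 45/2, m_2 = -27/4.
On [2, 3], S'(x) = b_1 + 2c_1·(x - 2) + 3d_1·(x - 2)² with b_1 = Δ_1 - h_1(2m_1 + m_2)/6 = -67/8, c_1 = m_1/2 = 45/4, d_1 = (m_2 - m_1)/(6h_1) = -39/8. So S'(2) = -67/8.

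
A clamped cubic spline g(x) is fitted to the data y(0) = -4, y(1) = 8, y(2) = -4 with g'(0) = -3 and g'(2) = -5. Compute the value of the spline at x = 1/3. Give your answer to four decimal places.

-1.4815

Put M_i = g'' at the i-th knot. Here h = (1, 1) and Δ = (12, -12), so the interior equations h_(i-1)·M_(i-1) + 2(h_(i-1)+h_i)·M_i + h_i·M_(i+1) = 6(Δ_i − Δ_(i-1)) read
  1·M_0 + 4·M_1 + 1·M_2 = 6(Δ_1 - Δ_0) = -144
Clamped end conditions give two more equations: 2h_0·M_0 + h_0·M_1 = 6(Δ_0 - g'(0)) = 90 and h_1·M_1 + 2h_1·M_2 = 6(g'(2) - Δ_1) = 42.
Solving the tridiagonal system: M_0 = 80, M_1 = -70, M_2 = 56.
On [0, 1], g(x) = -4 - 3·x + 40·x² - 25·x³.
With x = 1/3: g(1/3) = -40/27.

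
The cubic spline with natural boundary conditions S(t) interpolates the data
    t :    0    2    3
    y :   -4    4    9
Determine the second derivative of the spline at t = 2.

1

Put M_i = S'' at the i-th knot. Here h = (2, 1) and Δ = (4, 5), so the interior equations h_(i-1)·M_(i-1) + 2(h_(i-1)+h_i)·M_i + h_i·M_(i+1) = 6(Δ_i − Δ_(i-1)) read
  2·M_0 + 6·M_1 + 1·M_2 = 6(Δ_1 - Δ_0) = 6
Natural end conditions: M_0 = M_2 = 0.
Solving the tridiagonal system: M_0 = 0, M_1 = 1, M_2 = 0.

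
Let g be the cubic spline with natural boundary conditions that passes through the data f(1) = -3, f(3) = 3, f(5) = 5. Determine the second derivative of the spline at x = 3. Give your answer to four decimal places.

Let σ_i = g''(x_i). Step sizes h_i = 2, 2; slopes of the chords Δ_i = (y_(i+1) - y_i)/h_i = 3, 1.
  2·σ_0 + 8·σ_1 + 2·σ_2 = 6(Δ_1 - Δ_0) = -12
Natural end conditions: σ_0 = σ_2 = 0.
Solving: σ_0 = 0, σ_1 = -3/2, σ_2 = 0.

-1.5000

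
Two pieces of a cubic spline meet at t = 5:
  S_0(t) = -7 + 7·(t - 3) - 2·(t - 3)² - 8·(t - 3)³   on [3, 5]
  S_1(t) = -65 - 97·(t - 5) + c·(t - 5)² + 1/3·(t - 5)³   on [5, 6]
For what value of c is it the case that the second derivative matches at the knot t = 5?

S_0''(t) = -4 - 48·(t - 3), so S_0''(5) = -100. On the right, S_1''(5) = 2c, so c = -50.

-50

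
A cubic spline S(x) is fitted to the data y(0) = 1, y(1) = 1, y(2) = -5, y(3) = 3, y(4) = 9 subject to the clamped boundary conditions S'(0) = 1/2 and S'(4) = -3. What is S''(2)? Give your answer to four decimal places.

Put m_i = S'' at the i-th knot. Here h = (1, 1, 1, 1) and Δ = (0, -6, 8, 6), so the interior equations h_(i-1)·m_(i-1) + 2(h_(i-1)+h_i)·m_i + h_i·m_(i+1) = 6(Δ_i − Δ_(i-1)) read
  1·m_0 + 4·m_1 + 1·m_2 = 6(Δ_1 - Δ_0) = -36
  1·m_1 + 4·m_2 + 1·m_3 = 6(Δ_2 - Δ_1) = 84
  1·m_2 + 4·m_3 + 1·m_4 = 6(Δ_3 - Δ_2) = -12
Clamped end conditions give two more equations: 2h_0·m_0 + h_0·m_1 = 6(Δ_0 - S'(0)) = -3 and h_3·m_3 + 2h_3·m_4 = 6(S'(4) - Δ_3) = -54.
Hence m_0 = 401/56, m_1 = -485/28, m_2 = 209/8, m_3 = -89/28, m_4 = -1423/56.

26.1250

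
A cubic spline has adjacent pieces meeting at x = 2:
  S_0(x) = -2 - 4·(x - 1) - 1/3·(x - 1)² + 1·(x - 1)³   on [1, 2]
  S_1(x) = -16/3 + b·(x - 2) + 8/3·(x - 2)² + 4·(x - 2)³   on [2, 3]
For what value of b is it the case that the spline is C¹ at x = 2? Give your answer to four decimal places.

-1.6667

S_0'(x) = -4 - 2/3·(x - 1) + 3·(x - 1)², so S_0'(2) = -5/3. On the right, S_1'(2) = b, so b = -5/3.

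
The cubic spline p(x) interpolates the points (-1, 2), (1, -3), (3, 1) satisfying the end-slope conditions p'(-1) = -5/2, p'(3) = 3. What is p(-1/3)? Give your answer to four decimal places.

Let M_i = p''(x_i). Step sizes h_i = 2, 2; slopes of the chords Δ_i = (y_(i+1) - y_i)/h_i = -5/2, 2.
  2·M_0 + 8·M_1 + 2·M_2 = 6(Δ_1 - Δ_0) = 27
Clamped end conditions give two more equations: 2h_0·M_0 + h_0·M_1 = 6(Δ_0 - p'(-1)) = 0 and h_1·M_1 + 2h_1·M_2 = 6(p'(3) - Δ_1) = 6.
Solving: M_0 = -2, M_1 = 4, M_2 = -1/2.
On [-1, 1], p(x) = 2 - 5/2·(x + 1) - 1·(x + 1)² + 1/2·(x + 1)³.
With (x + 1) = 2/3: p(-1/3) = 1/27.

0.0370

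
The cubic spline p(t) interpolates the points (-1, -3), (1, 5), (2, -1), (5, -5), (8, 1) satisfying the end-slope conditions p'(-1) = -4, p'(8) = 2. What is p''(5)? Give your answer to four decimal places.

Write σ_i for p''(x_i). With h_i = 2, 1, 3, 3 and divided differences Δ_i = 4, -6, -4/3, 2, the continuity of p' gives the tridiagonal system
  2·σ_0 + 6·σ_1 + 1·σ_2 = 6(Δ_1 - Δ_0) = -60
  1·σ_1 + 8·σ_2 + 3·σ_3 = 6(Δ_2 - Δ_1) = 28
  3·σ_2 + 12·σ_3 + 3·σ_4 = 6(Δ_3 - Δ_2) = 20
Clamped end conditions give two more equations: 2h_0·σ_0 + h_0·σ_1 = 6(Δ_0 - p'(-1)) = 48 and h_3·σ_3 + 2h_3·σ_4 = 6(p'(8) - Δ_3) = 0.
Forward elimination and back-substitution give σ_0 = 566/27, σ_1 = -484/27, σ_2 = 152/27, σ_3 = 8/27, σ_4 = -4/27.

0.2963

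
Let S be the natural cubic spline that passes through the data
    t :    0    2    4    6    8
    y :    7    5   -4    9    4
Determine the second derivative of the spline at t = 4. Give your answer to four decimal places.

Write σ_i for S''(x_i). With h_i = 2, 2, 2, 2 and divided differences Δ_i = -1, -9/2, 13/2, -5/2, the continuity of S' gives the tridiagonal system
  2·σ_0 + 8·σ_1 + 2·σ_2 = 6(Δ_1 - Δ_0) = -21
  2·σ_1 + 8·σ_2 + 2·σ_3 = 6(Δ_2 - Δ_1) = 66
  2·σ_2 + 8·σ_3 + 2·σ_4 = 6(Δ_3 - Δ_2) = -54
Natural end conditions: σ_0 = σ_4 = 0.
Hence σ_0 = 0, σ_1 = -633/112, σ_2 = 339/28, σ_3 = -1095/112, σ_4 = 0.

12.1071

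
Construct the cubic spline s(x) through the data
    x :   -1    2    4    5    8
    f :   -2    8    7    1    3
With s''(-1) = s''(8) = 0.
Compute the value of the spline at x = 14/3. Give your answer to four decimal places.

Let M_i = s''(x_i). Step sizes h_i = 3, 2, 1, 3; slopes of the chords Δ_i = (y_(i+1) - y_i)/h_i = 10/3, -1/2, -6, 2/3.
  3·M_0 + 10·M_1 + 2·M_2 = 6(Δ_1 - Δ_0) = -23
  2·M_1 + 6·M_2 + 1·M_3 = 6(Δ_2 - Δ_1) = -33
  1·M_2 + 8·M_3 + 3·M_4 = 6(Δ_3 - Δ_2) = 40
Natural end conditions: M_0 = M_4 = 0.
Hence M_0 = 0, M_1 = -473/438, M_2 = -1336/219, M_3 = 1262/219, M_4 = 0.
On [4, 5], s(x) = 7 - 1079/219·(x - 4) - 668/219·(x - 4)² + 433/219·(x - 4)³.
With (x - 4) = 2/3: s(14/3) = 17417/5913.

2.9455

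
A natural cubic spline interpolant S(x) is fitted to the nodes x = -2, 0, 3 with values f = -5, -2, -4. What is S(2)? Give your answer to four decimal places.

-2.7556

With σ_i denoting the second derivative at x_i, h_i = 2, 3, and Δ_i = (y_(i+1) − y_i)/h_i = 3/2, -2/3:
  2·σ_0 + 10·σ_1 + 3·σ_2 = 6(Δ_1 - Δ_0) = -13
Natural end conditions: σ_0 = σ_2 = 0.
Hence σ_0 = 0, σ_1 = -13/10, σ_2 = 0.
On [0, 3], S(x) = -2 + 19/30·x - 13/20·x² + 13/180·x³.
With x = 2: S(2) = -124/45.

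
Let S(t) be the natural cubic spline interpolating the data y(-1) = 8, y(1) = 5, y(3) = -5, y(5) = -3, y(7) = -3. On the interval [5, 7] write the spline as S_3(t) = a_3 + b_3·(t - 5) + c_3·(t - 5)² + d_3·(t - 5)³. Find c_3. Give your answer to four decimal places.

Let M_i = S''(x_i). Step sizes h_i = 2, 2, 2, 2; slopes of the chords Δ_i = (y_(i+1) - y_i)/h_i = -3/2, -5, 1, 0.
  2·M_0 + 8·M_1 + 2·M_2 = 6(Δ_1 - Δ_0) = -21
  2·M_1 + 8·M_2 + 2·M_3 = 6(Δ_2 - Δ_1) = 36
  2·M_2 + 8·M_3 + 2·M_4 = 6(Δ_3 - Δ_2) = -6
Natural end conditions: M_0 = M_4 = 0.
Solving the tridiagonal system: M_0 = 0, M_1 = -465/112, M_2 = 171/28, M_3 = -255/112, M_4 = 0.
On [5, 7], with S_3(t) = a_3 + b_3·(t - 5) + c_3·(t - 5)² + d_3·(t - 5)³: c_3 = M_3/2 = -255/224, d_3 = (M_4 - M_3)/(6h_3) = 85/448, b_3 = Δ_3 - h_3(2M_3 + M_4)/6 = 85/56.

-1.1384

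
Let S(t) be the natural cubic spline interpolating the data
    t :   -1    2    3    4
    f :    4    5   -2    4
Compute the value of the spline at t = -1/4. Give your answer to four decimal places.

7.1305

Let M_i = S''(x_i). Step sizes h_i = 3, 1, 1; slopes of the chords Δ_i = (y_(i+1) - y_i)/h_i = 1/3, -7, 6.
  3·M_0 + 8·M_1 + 1·M_2 = 6(Δ_1 - Δ_0) = -44
  1·M_1 + 4·M_2 + 1·M_3 = 6(Δ_2 - Δ_1) = 78
Natural end conditions: M_0 = M_3 = 0.
Forward elimination and back-substitution give M_0 = 0, M_1 = -254/31, M_2 = 668/31, M_3 = 0.
On [-1, 2], S(t) = 4 + 412/93·(t + 1) + 0·(t + 1)² - 127/279·(t + 1)³.
With (t + 1) = 3/4: S(-1/4) = 14147/1984.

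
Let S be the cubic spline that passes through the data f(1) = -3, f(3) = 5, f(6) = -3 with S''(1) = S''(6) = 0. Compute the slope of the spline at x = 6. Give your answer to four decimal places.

-4.6667

Let m_i = S''(x_i). Step sizes h_i = 2, 3; slopes of the chords Δ_i = (y_(i+1) - y_i)/h_i = 4, -8/3.
  2·m_0 + 10·m_1 + 3·m_2 = 6(Δ_1 - Δ_0) = -40
Natural end conditions: m_0 = m_2 = 0.
Forward elimination and back-substitution give m_0 = 0, m_1 = -4, m_2 = 0.
On [3, 6], S'(x) = b_1 + 2c_1·(x - 3) + 3d_1·(x - 3)² with b_1 = Δ_1 - h_1(2m_1 + m_2)/6 = 4/3, c_1 = m_1/2 = -2, d_1 = (m_2 - m_1)/(6h_1) = 2/9. So S'(6) = -14/3.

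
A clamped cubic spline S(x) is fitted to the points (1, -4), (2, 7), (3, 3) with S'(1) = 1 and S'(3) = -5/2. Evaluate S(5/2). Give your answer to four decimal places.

Put M_i = S'' at the i-th knot. Here h = (1, 1) and Δ = (11, -4), so the interior equations h_(i-1)·M_(i-1) + 2(h_(i-1)+h_i)·M_i + h_i·M_(i+1) = 6(Δ_i − Δ_(i-1)) read
  1·M_0 + 4·M_1 + 1·M_2 = 6(Δ_1 - Δ_0) = -90
Clamped end conditions give two more equations: 2h_0·M_0 + h_0·M_1 = 6(Δ_0 - S'(1)) = 60 and h_1·M_1 + 2h_1·M_2 = 6(S'(3) - Δ_1) = 9.
Solving the tridiagonal system: M_0 = 203/4, M_1 = -83/2, M_2 = 101/4.
On [2, 3], S(x) = 7 + 45/8·(x - 2) - 83/4·(x - 2)² + 89/8·(x - 2)³.
With (x - 2) = 1/2: S(5/2) = 385/64.

6.0156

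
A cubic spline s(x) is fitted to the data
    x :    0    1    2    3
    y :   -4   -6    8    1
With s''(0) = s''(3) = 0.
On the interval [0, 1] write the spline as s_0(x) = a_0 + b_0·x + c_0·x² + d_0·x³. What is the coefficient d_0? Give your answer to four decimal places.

With σ_i denoting the second derivative at x_i, h_i = 1, 1, 1, and Δ_i = (y_(i+1) − y_i)/h_i = -2, 14, -7:
  1·σ_0 + 4·σ_1 + 1·σ_2 = 6(Δ_1 - Δ_0) = 96
  1·σ_1 + 4·σ_2 + 1·σ_3 = 6(Δ_2 - Δ_1) = -126
Natural end conditions: σ_0 = σ_3 = 0.
Solving the tridiagonal system: σ_0 = 0, σ_1 = 34, σ_2 = -40, σ_3 = 0.
On [0, 1], with s_0(x) = a_0 + b_0·x + c_0·x² + d_0·x³: c_0 = σ_0/2 = 0, d_0 = (σ_1 - σ_0)/(6h_0) = 17/3, b_0 = Δ_0 - h_0(2σ_0 + σ_1)/6 = -23/3.

5.6667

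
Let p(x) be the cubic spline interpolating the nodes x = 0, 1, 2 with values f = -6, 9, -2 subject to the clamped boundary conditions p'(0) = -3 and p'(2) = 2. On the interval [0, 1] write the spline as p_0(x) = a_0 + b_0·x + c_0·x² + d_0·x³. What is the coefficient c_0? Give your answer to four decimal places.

With M_i denoting the second derivative at x_i, h_i = 1, 1, and Δ_i = (y_(i+1) − y_i)/h_i = 15, -11:
  1·M_0 + 4·M_1 + 1·M_2 = 6(Δ_1 - Δ_0) = -156
Clamped end conditions give two more equations: 2h_0·M_0 + h_0·M_1 = 6(Δ_0 - p'(0)) = 108 and h_1·M_1 + 2h_1·M_2 = 6(p'(2) - Δ_1) = 78.
Forward elimination and back-substitution give M_0 = 191/2, M_1 = -83, M_2 = 161/2.
On [0, 1], with p_0(x) = a_0 + b_0·x + c_0·x² + d_0·x³: c_0 = M_0/2 = 191/4, d_0 = (M_1 - M_0)/(6h_0) = -119/4, b_0 = Δ_0 - h_0(2M_0 + M_1)/6 = -3.

47.7500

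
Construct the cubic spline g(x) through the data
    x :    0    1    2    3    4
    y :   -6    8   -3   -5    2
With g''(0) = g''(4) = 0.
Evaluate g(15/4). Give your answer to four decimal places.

-0.0597

Write σ_i for g''(x_i). With h_i = 1, 1, 1, 1 and divided differences Δ_i = 14, -11, -2, 7, the continuity of g' gives the tridiagonal system
  1·σ_0 + 4·σ_1 + 1·σ_2 = 6(Δ_1 - Δ_0) = -150
  1·σ_1 + 4·σ_2 + 1·σ_3 = 6(Δ_2 - Δ_1) = 54
  1·σ_2 + 4·σ_3 + 1·σ_4 = 6(Δ_3 - Δ_2) = 54
Natural end conditions: σ_0 = σ_4 = 0.
Solving: σ_0 = 0, σ_1 = -603/14, σ_2 = 156/7, σ_3 = 111/14, σ_4 = 0.
On [3, 4], g(x) = -5 + 61/14·(x - 3) + 111/28·(x - 3)² - 37/28·(x - 3)³.
With (x - 3) = 3/4: g(15/4) = -107/1792.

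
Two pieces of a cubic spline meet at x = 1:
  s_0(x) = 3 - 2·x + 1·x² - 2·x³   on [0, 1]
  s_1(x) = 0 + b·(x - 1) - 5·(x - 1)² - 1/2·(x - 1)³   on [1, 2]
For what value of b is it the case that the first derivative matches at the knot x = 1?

-6

s_0'(x) = -2 + 2·x - 6·x², so s_0'(1) = -6. On the right, s_1'(1) = b, so b = -6.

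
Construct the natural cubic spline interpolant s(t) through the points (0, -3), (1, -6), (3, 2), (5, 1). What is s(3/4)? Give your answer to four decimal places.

Write M_i for s''(x_i). With h_i = 1, 2, 2 and divided differences Δ_i = -3, 4, -1/2, the continuity of s' gives the tridiagonal system
  1·M_0 + 6·M_1 + 2·M_2 = 6(Δ_1 - Δ_0) = 42
  2·M_1 + 8·M_2 + 2·M_3 = 6(Δ_2 - Δ_1) = -27
Natural end conditions: M_0 = M_3 = 0.
Solving the tridiagonal system: M_0 = 0, M_1 = 195/22, M_2 = -123/22, M_3 = 0.
On [0, 1], s(t) = -3 - 197/44·t + 0·t² + 65/44·t³.
With t = 3/4: s(3/4) = -16149/2816.

-5.7347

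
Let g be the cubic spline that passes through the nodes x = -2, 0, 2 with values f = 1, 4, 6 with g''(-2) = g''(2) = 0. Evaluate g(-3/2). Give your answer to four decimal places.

Let M_i = g''(x_i). Step sizes h_i = 2, 2; slopes of the chords Δ_i = (y_(i+1) - y_i)/h_i = 3/2, 1.
  2·M_0 + 8·M_1 + 2·M_2 = 6(Δ_1 - Δ_0) = -3
Natural end conditions: M_0 = M_2 = 0.
Solving the tridiagonal system: M_0 = 0, M_1 = -3/8, M_2 = 0.
On [-2, 0], g(x) = 1 + 13/8·(x + 2) + 0·(x + 2)² - 1/32·(x + 2)³.
With (x + 2) = 1/2: g(-3/2) = 463/256.

1.8086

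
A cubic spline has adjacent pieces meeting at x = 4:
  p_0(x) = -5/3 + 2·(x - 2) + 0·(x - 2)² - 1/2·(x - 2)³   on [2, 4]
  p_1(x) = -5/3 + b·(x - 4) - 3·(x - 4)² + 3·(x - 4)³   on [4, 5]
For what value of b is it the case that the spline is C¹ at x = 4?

-4

p_0'(x) = 2 + 0·(x - 2) - 3/2·(x - 2)², so p_0'(4) = -4. On the right, p_1'(4) = b, so b = -4.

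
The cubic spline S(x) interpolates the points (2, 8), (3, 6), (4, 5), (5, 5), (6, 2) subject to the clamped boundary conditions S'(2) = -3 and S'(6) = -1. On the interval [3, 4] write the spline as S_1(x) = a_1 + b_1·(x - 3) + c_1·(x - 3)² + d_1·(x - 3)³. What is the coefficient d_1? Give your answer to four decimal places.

Let M_i = S''(x_i). Step sizes h_i = 1, 1, 1, 1; slopes of the chords Δ_i = (y_(i+1) - y_i)/h_i = -2, -1, 0, -3.
  1·M_0 + 4·M_1 + 1·M_2 = 6(Δ_1 - Δ_0) = 6
  1·M_1 + 4·M_2 + 1·M_3 = 6(Δ_2 - Δ_1) = 6
  1·M_2 + 4·M_3 + 1·M_4 = 6(Δ_3 - Δ_2) = -18
Clamped end conditions give two more equations: 2h_0·M_0 + h_0·M_1 = 6(Δ_0 - S'(2)) = 6 and h_3·M_3 + 2h_3·M_4 = 6(S'(6) - Δ_3) = 12.
Solving the tridiagonal system: M_0 = 43/14, M_1 = -1/7, M_2 = 7/2, M_3 = -55/7, M_4 = 139/14.
On [3, 4], with S_1(x) = a_1 + b_1·(x - 3) + c_1·(x - 3)² + d_1·(x - 3)³: c_1 = M_1/2 = -1/14, d_1 = (M_2 - M_1)/(6h_1) = 17/28, b_1 = Δ_1 - h_1(2M_1 + M_2)/6 = -43/28.

0.6071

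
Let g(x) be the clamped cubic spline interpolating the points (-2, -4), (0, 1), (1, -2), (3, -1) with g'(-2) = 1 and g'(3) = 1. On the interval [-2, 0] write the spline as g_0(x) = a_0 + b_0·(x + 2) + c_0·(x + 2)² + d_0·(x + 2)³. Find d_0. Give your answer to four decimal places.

-1.2656

Put M_i = g'' at the i-th knot. Here h = (2, 1, 2) and Δ = (5/2, -3, 1/2), so the interior equations h_(i-1)·M_(i-1) + 2(h_(i-1)+h_i)·M_i + h_i·M_(i+1) = 6(Δ_i − Δ_(i-1)) read
  2·M_0 + 6·M_1 + 1·M_2 = 6(Δ_1 - Δ_0) = -33
  1·M_1 + 6·M_2 + 2·M_3 = 6(Δ_2 - Δ_1) = 21
Clamped end conditions give two more equations: 2h_0·M_0 + h_0·M_1 = 6(Δ_0 - g'(-2)) = 9 and h_2·M_2 + 2h_2·M_3 = 6(g'(3) - Δ_2) = 3.
Forward elimination and back-substitution give M_0 = 105/16, M_1 = -69/8, M_2 = 45/8, M_3 = -33/16.
On [-2, 0], with g_0(x) = a_0 + b_0·(x + 2) + c_0·(x + 2)² + d_0·(x + 2)³: c_0 = M_0/2 = 105/32, d_0 = (M_1 - M_0)/(6h_0) = -81/64, b_0 = Δ_0 - h_0(2M_0 + M_1)/6 = 1.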